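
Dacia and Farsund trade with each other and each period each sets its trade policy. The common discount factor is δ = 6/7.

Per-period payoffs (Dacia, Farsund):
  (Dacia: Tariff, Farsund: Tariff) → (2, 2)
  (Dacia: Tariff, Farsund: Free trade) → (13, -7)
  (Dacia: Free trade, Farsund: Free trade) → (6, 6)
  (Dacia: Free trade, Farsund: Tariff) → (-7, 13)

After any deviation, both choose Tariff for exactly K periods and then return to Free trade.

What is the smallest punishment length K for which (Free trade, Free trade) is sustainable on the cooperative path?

3

No profitable deviation requires (6−2)(δ+…+δ^K) ≥ 13−6, i.e. δ+…+δ^K ≥ 7/4 ≈ 1.7500.
With δ = 6/7, the partial sums are K=1: 0.8571, K=2: 1.5918, K=3: 2.2216.
K = 3 is the first length at which the sum reaches 1.7500.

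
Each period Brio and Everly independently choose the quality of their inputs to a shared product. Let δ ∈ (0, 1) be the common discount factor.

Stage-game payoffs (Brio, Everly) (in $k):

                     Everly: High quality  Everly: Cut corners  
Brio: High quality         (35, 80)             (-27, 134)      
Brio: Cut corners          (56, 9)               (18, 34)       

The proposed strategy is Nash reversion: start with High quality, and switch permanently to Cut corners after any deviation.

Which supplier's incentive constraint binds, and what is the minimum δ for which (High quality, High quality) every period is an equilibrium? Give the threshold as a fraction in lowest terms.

Brio: cooperation gives 35 each period; deviation gives 56 once then 18 forever.
  35/(1−δ) ≥ 56 + 18δ/(1−δ) ⇒ δ ≥ 21/38.
Everly: cooperation gives 80 each period; deviation gives 134 once then 34 forever.
  δ ≥ 54/100 = 27/50.
Both must hold, so the binding constraint is Brio's: δ ≥ 21/38.

Brio; δ ≥ 21/38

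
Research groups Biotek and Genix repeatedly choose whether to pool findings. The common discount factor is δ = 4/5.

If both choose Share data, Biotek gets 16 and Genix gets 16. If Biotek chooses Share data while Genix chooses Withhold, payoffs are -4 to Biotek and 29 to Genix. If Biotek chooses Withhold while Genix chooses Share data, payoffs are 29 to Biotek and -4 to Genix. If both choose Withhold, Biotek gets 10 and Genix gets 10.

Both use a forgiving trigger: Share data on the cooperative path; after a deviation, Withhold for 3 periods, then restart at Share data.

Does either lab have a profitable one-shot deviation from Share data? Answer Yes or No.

Yes

A one-shot deviation gives 29 now, then 10 for 3 periods, then back to 16.
Gain from deviating: (29−16) today; loss: (16−10) in each of the next 3 periods.
No-deviation condition: (16−10)(δ+…+δ^3) ≥ 29−16, i.e. δ+…+δ^3 ≥ 13/6.
At δ = 4/5: δ+…+δ^3 = 1.9520 < 2.1667.
So cooperation is not sustainable.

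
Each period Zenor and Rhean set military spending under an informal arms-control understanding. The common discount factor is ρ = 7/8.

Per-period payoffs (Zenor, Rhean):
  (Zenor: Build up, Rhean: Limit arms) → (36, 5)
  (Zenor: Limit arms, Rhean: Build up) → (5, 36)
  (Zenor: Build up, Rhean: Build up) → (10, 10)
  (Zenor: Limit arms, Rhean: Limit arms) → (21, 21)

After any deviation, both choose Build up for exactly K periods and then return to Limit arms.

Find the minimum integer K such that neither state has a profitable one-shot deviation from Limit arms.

Need Σ_{k=1}^{K} ρ^k ≥ (36−21)/(21−10) = 1.3636 at ρ = 7/8.
At K = 1 the sum is 0.8750 < 1.3636; at K = 2 it is 1.6406 ≥ 1.3636.
So the minimum punishment length is K = 2.

2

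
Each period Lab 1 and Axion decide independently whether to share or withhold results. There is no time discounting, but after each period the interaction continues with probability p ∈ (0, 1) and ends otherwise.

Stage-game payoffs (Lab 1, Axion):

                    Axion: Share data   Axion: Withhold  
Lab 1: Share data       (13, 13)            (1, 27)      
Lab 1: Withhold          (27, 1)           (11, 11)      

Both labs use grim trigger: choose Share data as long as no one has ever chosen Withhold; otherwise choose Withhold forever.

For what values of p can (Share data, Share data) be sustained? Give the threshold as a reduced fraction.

Expected cooperation value is 13 + p·13 + p²·13 + … = 13/(1−p); deviation gives 27 + p·11/(1−p).
13 ≥ 27(1−p) + 11p ⇒ 16p ≥ 14 ⇒ p ≥ 14/16 = 7/8.

7/8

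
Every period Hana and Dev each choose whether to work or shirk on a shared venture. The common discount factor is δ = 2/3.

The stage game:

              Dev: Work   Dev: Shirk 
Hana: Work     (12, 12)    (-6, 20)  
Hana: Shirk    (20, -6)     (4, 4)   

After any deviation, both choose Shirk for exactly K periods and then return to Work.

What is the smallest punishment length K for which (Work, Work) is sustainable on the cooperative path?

2

Need Σ_{k=1}^{K} δ^k ≥ (20−12)/(12−4) = 1.0000 at δ = 2/3.
At K = 1 the sum is 0.6667 < 1.0000; at K = 2 it is 1.1111 ≥ 1.0000.
So the minimum punishment length is K = 2.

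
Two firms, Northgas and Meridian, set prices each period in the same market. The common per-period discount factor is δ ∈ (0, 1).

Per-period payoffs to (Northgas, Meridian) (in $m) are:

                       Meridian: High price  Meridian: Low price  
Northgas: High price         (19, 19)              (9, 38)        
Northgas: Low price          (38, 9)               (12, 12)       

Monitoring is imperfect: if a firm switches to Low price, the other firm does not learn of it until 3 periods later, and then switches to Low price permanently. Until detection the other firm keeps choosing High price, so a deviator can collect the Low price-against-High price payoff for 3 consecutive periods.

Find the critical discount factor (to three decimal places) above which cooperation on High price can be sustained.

0.901

A deviator earns 38 for 3 periods, then 12 forever; cooperating earns 19 forever. Multiplying the IC by (1−δ):
19 ≥ 38(1−δ^3) + 12δ^3, so 26·δ^3 ≥ 19 and δ^3 ≥ 19/26.
δ ≥ (19/26)^(1/3) ≈ 0.901.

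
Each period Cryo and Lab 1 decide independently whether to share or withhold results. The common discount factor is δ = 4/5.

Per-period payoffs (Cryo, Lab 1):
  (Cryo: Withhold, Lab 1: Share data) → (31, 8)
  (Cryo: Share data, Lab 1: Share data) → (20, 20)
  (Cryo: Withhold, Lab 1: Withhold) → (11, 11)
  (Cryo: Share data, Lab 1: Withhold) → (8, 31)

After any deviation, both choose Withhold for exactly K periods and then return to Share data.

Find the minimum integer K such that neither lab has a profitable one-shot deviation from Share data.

2

Need Σ_{k=1}^{K} δ^k ≥ (31−20)/(20−11) = 1.2222 at δ = 4/5.
At K = 1 the sum is 0.8000 < 1.2222; at K = 2 it is 1.4400 ≥ 1.2222.
So the minimum punishment length is K = 2.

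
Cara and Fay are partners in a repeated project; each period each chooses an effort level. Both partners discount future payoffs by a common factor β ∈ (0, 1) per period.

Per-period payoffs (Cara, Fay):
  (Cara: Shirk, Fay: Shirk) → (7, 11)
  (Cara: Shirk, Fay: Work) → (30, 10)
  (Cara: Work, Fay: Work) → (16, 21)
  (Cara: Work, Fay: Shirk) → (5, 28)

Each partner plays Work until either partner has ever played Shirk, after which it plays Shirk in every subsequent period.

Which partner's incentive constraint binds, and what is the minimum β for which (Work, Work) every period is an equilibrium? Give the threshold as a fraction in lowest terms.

Cara; β ≥ 14/23

Cara's threshold: (30−16)/(30−7) = 14/23.
Fay's threshold: (28−21)/(28−11) = 7/17.
14/23 > 7/17, so Cara binds and β* = 14/23.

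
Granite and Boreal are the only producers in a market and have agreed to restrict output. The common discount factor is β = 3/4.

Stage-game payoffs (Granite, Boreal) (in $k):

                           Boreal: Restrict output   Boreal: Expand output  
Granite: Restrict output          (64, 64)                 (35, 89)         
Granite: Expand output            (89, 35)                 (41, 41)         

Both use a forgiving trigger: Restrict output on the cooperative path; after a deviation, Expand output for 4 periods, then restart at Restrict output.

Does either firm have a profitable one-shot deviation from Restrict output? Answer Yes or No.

IC: β+…+β^4 ≥ (89−64)/(64−41) = 25/23.
At β = 3/4: partial sum = 2.0508 ≥ 1.0870. Cooperation sustainable.

No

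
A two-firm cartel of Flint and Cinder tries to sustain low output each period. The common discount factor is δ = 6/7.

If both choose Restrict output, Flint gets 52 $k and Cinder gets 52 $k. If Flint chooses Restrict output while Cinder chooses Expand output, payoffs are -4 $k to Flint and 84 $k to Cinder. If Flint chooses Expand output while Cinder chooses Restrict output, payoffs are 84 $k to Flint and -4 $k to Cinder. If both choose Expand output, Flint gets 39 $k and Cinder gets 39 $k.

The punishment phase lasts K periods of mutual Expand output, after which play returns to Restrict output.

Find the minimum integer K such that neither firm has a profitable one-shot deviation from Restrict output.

Need Σ_{k=1}^{K} δ^k ≥ (84−52)/(52−39) = 2.4615 at δ = 6/7.
At K = 3 the sum is 2.2216 < 2.4615; at K = 4 it is 2.7613 ≥ 2.4615.
So the minimum punishment length is K = 4.

4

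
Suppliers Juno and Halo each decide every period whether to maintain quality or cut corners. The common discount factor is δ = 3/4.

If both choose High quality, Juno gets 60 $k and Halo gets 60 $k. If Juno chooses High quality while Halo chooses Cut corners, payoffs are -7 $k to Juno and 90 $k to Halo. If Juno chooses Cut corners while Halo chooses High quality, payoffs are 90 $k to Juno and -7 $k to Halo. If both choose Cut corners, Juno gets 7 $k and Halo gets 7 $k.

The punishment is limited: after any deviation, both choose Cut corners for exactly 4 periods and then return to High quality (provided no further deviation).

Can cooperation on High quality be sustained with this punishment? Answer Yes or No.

Comparing payoff streams over the 5 periods until play realigns: cooperate → 60(1+δ+…+δ^4); deviate → 90 + 7(δ+…+δ^4).
Cooperation is sustained iff (60−7)(δ+…+δ^4) ≥ 90−60.
δ+…+δ^4 = 3/4·(1−(3/4)^4)/(1−3/4) = 2.0508, and (90−60)/(60−7) = 0.5660.
2.0508 ≥ 0.5660, so cooperation is sustainable.

Yes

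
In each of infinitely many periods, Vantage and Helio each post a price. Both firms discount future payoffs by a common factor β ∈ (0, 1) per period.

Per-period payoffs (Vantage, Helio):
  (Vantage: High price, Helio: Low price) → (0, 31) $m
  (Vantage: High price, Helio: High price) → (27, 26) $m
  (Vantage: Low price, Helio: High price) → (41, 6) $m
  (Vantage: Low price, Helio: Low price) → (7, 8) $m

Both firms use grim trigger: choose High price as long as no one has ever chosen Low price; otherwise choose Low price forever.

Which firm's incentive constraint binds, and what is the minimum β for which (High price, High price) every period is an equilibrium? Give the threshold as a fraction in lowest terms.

Vantage: cooperation gives 27 each period; deviation gives 41 once then 7 forever.
  27/(1−β) ≥ 41 + 7β/(1−β) ⇒ β ≥ 14/34 = 7/17.
Helio: cooperation gives 26 each period; deviation gives 31 once then 8 forever.
  β ≥ 5/23.
Both must hold, so the binding constraint is Vantage's: β ≥ 7/17.

Vantage; β ≥ 7/17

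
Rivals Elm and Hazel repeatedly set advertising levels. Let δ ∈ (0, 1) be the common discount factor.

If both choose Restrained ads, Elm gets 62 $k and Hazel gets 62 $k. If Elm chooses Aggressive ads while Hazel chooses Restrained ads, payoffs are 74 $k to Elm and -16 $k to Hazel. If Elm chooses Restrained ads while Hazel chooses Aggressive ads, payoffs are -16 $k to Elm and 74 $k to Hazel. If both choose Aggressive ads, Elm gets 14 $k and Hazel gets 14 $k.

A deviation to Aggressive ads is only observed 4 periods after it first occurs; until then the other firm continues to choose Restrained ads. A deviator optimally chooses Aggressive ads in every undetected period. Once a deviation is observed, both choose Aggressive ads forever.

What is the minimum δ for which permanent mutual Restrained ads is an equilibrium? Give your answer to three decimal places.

0.669

Deviating for the 4 undetected periods gains 74−62 = 12 per period over cooperation, then loses 62−14 = 48 per period forever once punishment starts.
Gain: 12(1 + δ + … + δ^3); loss: 48·δ^4/(1−δ).
No profitable deviation ⇔ 12(1−δ^4) ≤ 48·δ^4, i.e. δ^4 ≥ 12/(12+48) = 1/5.
Hence δ ≥ (1/5)^(1/4) ≈ 0.669.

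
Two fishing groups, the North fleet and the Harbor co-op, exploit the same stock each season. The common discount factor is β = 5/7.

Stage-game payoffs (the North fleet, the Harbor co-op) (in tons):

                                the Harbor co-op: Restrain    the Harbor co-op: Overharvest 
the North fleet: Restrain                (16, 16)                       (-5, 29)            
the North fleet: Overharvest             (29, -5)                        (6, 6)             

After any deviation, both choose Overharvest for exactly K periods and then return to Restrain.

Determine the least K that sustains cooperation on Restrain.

3

IC: β(1−β^K)/(1−β) ≥ (29−16)/(16−6) = 13/10.
With β = 5/7: need 1 − β^K ≥ 13/10·(1−5/7)/(5/7), i.e. β^K ≤ 0.4800.
Since (5/7)^2 = 0.5102 and (5/7)^3 = 0.3644, the smallest such K is 3.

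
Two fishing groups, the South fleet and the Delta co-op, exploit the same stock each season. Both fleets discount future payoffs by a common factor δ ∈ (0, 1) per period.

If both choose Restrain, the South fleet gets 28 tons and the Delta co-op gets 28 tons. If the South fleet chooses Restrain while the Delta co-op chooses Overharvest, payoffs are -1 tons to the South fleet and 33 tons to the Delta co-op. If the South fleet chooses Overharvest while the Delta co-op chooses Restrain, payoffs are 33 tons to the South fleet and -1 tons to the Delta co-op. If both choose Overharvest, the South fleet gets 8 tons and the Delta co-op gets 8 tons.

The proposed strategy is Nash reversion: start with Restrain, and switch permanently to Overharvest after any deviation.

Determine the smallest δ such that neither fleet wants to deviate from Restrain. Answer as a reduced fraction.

1/5

28/(1−δ) ≥ 33 + 8δ/(1−δ)
28 ≥ 33 − 25δ
δ ≥ 5/25 = 1/5.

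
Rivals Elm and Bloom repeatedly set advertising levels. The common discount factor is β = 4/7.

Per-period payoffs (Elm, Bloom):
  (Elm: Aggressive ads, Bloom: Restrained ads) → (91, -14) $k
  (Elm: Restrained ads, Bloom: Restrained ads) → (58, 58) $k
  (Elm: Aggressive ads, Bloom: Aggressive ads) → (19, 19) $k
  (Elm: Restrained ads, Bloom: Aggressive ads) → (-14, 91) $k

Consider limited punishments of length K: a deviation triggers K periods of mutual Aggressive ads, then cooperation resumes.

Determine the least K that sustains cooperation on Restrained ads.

No profitable deviation requires (58−19)(β+…+β^K) ≥ 91−58, i.e. β+…+β^K ≥ 11/13 ≈ 0.8462.
With β = 4/7, the partial sums are K=1: 0.5714, K=2: 0.8980.
K = 2 is the first length at which the sum reaches 0.8462.

2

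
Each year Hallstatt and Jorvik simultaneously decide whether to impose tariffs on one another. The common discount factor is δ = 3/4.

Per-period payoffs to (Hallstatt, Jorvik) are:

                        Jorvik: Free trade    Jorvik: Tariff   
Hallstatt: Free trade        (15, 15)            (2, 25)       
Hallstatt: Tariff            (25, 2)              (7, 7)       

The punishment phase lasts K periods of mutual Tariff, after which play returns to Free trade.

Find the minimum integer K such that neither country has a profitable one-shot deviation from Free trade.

No profitable deviation requires (15−7)(δ+…+δ^K) ≥ 25−15, i.e. δ+…+δ^K ≥ 5/4 ≈ 1.2500.
With δ = 3/4, the partial sums are K=1: 0.7500, K=2: 1.3125.
K = 2 is the first length at which the sum reaches 1.2500.

2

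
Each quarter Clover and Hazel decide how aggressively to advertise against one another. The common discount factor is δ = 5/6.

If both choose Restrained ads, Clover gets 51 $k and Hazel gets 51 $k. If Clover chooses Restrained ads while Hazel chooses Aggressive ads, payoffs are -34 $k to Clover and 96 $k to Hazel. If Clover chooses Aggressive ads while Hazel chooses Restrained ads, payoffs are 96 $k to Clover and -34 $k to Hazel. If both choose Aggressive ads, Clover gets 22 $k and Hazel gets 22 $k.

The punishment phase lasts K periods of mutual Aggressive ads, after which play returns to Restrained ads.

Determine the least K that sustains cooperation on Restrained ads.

3

IC: δ(1−δ^K)/(1−δ) ≥ (96−51)/(51−22) = 45/29.
With δ = 5/6: need 1 − δ^K ≥ 45/29·(1−5/6)/(5/6), i.e. δ^K ≤ 0.6897.
Since (5/6)^2 = 0.6944 and (5/6)^3 = 0.5787, the smallest such K is 3.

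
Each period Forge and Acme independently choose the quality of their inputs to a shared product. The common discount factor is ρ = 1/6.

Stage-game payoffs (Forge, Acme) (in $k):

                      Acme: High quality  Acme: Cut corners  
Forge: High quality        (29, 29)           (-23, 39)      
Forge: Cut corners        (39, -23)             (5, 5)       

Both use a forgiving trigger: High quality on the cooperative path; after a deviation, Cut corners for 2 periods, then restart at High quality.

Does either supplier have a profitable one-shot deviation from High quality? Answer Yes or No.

A one-shot deviation gives 39 now, then 5 for 2 periods, then back to 29.
Gain from deviating: (39−29) today; loss: (29−5) in each of the next 2 periods.
No-deviation condition: (29−5)(ρ+…+ρ^2) ≥ 39−29, i.e. ρ+…+ρ^2 ≥ 5/12.
At ρ = 1/6: ρ+…+ρ^2 = 0.1944 < 0.4167.
So cooperation is not sustainable.

Yes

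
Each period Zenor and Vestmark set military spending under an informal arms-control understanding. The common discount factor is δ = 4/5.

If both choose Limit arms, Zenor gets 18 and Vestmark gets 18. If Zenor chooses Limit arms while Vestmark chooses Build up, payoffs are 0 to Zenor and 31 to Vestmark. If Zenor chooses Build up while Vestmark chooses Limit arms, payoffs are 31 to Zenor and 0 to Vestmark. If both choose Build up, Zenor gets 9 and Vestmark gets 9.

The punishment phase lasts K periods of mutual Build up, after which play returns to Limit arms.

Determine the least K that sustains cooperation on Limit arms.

Need Σ_{k=1}^{K} δ^k ≥ (31−18)/(18−9) = 1.4444 at δ = 4/5.
At K = 2 the sum is 1.4400 < 1.4444; at K = 3 it is 1.9520 ≥ 1.4444.
So the minimum punishment length is K = 3.

3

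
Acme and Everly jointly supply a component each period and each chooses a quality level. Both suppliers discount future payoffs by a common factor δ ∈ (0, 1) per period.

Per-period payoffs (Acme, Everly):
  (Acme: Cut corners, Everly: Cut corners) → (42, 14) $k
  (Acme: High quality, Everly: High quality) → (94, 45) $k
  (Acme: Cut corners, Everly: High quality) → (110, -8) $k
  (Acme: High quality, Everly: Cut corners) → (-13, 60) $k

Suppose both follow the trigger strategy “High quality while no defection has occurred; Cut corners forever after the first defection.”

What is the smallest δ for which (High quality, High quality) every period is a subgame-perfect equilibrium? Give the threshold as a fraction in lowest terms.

Acme's threshold: (110−94)/(110−42) = 4/17.
Everly's threshold: (60−45)/(60−14) = 15/46.
4/17 < 15/46, so Everly binds and δ* = 15/46.

15/46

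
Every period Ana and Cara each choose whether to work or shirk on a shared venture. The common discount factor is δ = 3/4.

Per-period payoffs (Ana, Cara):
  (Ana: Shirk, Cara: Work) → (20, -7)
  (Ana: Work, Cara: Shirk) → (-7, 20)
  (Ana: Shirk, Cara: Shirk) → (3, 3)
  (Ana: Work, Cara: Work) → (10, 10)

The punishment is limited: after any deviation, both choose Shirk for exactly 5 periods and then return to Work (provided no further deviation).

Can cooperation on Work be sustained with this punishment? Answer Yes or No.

IC: δ+…+δ^5 ≥ (20−10)/(10−3) = 10/7.
At δ = 3/4: partial sum = 2.2881 ≥ 1.4286. Cooperation sustainable.

Yes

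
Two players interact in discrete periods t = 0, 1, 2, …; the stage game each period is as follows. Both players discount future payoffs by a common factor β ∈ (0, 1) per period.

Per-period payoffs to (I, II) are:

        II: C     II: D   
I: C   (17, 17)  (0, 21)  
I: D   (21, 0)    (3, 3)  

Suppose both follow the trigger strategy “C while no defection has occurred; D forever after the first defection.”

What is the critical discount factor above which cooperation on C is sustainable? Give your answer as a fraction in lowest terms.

2/9

One-period gain from deviating is 21 − 17 = 4. The loss is 17 − 3 = 14 in every subsequent period, with present value 14·β/(1−β).
Deviation is unprofitable when 14·β/(1−β) ≥ 4, i.e. β/(1−β) ≥ 2/7.
Equivalently β ≥ 4/(4+14) = 2/9.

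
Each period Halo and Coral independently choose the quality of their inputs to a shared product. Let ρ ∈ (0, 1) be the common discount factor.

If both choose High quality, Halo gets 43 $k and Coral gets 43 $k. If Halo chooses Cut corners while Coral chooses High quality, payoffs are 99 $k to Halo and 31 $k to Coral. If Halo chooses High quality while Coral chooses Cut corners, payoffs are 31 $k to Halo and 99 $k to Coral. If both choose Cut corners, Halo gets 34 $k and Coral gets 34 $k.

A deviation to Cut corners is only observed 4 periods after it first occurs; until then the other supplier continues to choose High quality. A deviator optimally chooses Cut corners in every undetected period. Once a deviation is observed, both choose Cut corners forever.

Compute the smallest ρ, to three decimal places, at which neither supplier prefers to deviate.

0.963

A deviator earns 99 for 4 periods, then 34 forever; cooperating earns 43 forever. Multiplying the IC by (1−ρ):
43 ≥ 99(1−ρ^4) + 34ρ^4, so 65·ρ^4 ≥ 56 and ρ^4 ≥ 56/65.
ρ ≥ (56/65)^(1/4) ≈ 0.963.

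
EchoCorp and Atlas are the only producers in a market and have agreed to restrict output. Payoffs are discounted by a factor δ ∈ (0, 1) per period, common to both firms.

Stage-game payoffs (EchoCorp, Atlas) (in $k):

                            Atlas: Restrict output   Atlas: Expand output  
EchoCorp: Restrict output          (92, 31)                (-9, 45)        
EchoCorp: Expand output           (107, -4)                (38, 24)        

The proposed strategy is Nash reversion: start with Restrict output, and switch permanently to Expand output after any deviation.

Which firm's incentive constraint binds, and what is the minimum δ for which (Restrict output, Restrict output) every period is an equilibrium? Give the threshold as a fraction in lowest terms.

Atlas; δ ≥ 2/3

EchoCorp: cooperation gives 92 each period; deviation gives 107 once then 38 forever.
  92/(1−δ) ≥ 107 + 38δ/(1−δ) ⇒ δ ≥ 15/69 = 5/23.
Atlas: cooperation gives 31 each period; deviation gives 45 once then 24 forever.
  δ ≥ 14/21 = 2/3.
Both must hold, so the binding constraint is Atlas's: δ ≥ 2/3.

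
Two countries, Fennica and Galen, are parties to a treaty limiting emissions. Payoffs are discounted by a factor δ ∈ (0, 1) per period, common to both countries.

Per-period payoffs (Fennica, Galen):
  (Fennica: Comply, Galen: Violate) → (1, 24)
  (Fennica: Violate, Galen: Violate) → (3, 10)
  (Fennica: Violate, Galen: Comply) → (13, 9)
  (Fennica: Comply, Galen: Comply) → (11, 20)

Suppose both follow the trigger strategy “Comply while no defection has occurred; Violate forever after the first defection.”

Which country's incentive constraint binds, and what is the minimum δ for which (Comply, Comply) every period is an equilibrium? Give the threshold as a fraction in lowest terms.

For Fennica: deviation gain 13−11 = 2, per-period punishment loss 11−3 = 8. IC gives δ ≥ 2/10 = 1/5.
For Galen: gain 4, loss 10 per period, so δ ≥ 4/14 = 2/7.
The tighter constraint is Galen's, so cooperation needs δ ≥ 2/7.

Galen; δ ≥ 2/7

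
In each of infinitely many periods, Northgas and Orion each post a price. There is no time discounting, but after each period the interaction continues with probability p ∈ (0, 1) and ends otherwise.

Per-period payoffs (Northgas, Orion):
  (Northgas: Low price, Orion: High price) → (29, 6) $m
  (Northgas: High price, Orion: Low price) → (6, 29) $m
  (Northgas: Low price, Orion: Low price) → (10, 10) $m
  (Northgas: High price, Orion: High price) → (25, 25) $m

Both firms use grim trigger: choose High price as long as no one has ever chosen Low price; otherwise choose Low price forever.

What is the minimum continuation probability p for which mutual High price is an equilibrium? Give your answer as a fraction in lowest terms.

Expected cooperation value is 25 + p·25 + p²·25 + … = 25/(1−p); deviation gives 29 + p·10/(1−p).
25 ≥ 29(1−p) + 10p ⇒ 19p ≥ 4 ⇒ p ≥ 4/19.

4/19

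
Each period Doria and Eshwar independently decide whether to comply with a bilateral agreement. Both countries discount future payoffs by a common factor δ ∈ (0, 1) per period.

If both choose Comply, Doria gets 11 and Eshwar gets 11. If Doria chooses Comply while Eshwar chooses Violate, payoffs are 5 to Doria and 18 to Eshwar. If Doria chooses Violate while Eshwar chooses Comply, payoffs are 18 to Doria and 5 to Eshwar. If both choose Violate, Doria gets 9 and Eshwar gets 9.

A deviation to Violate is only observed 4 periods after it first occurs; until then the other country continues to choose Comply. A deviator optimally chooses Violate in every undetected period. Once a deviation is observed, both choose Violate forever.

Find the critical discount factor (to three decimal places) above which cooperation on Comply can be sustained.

0.939

Deviating for the 4 undetected periods gains 18−11 = 7 per period over cooperation, then loses 11−9 = 2 per period forever once punishment starts.
Gain: 7(1 + δ + … + δ^3); loss: 2·δ^4/(1−δ).
No profitable deviation ⇔ 7(1−δ^4) ≤ 2·δ^4, i.e. δ^4 ≥ 7/(7+2) = 7/9.
Hence δ ≥ (7/9)^(1/4) ≈ 0.939.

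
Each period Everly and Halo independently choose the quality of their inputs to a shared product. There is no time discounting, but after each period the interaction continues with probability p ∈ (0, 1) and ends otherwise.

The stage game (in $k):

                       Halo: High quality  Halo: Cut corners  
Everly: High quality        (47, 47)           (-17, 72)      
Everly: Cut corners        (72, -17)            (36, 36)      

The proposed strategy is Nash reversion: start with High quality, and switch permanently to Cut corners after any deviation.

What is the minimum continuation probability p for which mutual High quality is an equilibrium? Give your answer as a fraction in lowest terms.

25/36

Expected cooperation value is 47 + p·47 + p²·47 + … = 47/(1−p); deviation gives 72 + p·36/(1−p).
47 ≥ 72(1−p) + 36p ⇒ 36p ≥ 25 ⇒ p ≥ 25/36.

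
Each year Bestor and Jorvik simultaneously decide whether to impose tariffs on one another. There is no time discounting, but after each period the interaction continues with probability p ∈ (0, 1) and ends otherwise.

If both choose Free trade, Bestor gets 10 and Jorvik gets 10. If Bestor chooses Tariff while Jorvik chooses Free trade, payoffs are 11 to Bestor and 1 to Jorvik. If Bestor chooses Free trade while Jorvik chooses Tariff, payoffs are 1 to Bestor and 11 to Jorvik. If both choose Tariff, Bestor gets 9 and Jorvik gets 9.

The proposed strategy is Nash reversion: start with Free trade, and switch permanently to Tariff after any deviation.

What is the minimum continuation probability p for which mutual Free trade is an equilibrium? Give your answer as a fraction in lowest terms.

1/2

With no time discounting, the continuation probability p plays the role of the discount factor.
Grim-trigger IC: 10/(1−p) ≥ 11 + 9p/(1−p) ⇒ p ≥ (11−10)/(11−9) = 1/2.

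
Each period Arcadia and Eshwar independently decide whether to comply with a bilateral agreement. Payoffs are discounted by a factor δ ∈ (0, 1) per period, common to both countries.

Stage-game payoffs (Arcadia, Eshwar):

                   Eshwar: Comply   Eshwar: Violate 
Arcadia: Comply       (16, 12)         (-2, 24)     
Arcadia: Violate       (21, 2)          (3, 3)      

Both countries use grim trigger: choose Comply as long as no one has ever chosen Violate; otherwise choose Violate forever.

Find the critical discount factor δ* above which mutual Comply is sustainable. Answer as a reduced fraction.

Arcadia's threshold: (21−16)/(21−3) = 5/18.
Eshwar's threshold: (24−12)/(24−3) = 4/7.
5/18 < 4/7, so Eshwar binds and δ* = 4/7.

4/7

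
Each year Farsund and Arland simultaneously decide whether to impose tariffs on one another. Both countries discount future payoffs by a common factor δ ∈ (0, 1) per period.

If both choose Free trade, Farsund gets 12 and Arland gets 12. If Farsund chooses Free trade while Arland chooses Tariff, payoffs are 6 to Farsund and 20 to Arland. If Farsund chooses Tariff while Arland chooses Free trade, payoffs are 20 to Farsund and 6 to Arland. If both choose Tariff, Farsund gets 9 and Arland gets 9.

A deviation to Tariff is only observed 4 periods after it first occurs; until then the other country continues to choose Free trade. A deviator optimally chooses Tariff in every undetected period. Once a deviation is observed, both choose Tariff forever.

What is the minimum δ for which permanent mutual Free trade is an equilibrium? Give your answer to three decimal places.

Deviating for the 4 undetected periods gains 20−12 = 8 per period over cooperation, then loses 12−9 = 3 per period forever once punishment starts.
Gain: 8(1 + δ + … + δ^3); loss: 3·δ^4/(1−δ).
No profitable deviation ⇔ 8(1−δ^4) ≤ 3·δ^4, i.e. δ^4 ≥ 8/(8+3) = 8/11.
Hence δ ≥ (8/11)^(1/4) ≈ 0.923.

0.923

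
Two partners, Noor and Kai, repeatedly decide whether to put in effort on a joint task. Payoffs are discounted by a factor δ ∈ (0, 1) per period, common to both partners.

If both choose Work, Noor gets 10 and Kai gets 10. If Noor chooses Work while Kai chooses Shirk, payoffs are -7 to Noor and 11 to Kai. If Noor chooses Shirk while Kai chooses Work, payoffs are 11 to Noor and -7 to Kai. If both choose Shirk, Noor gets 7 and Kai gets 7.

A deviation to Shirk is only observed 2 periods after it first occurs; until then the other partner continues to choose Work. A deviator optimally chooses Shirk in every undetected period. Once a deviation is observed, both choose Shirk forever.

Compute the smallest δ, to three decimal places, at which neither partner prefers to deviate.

The best deviation is to choose Shirk for all 2 undetected periods, earning 11 each, then 7 forever once detected.
Deviation value: 11(1−δ^2)/(1−δ) + 7δ^2/(1−δ); cooperation value: 10/(1−δ).
IC: 10 ≥ 11(1−δ^2) + 7δ^2 = 11 − 4δ^2.
So δ^2 ≥ 1/4, giving δ ≥ (1/4)^(1/2) ≈ 0.500.

0.500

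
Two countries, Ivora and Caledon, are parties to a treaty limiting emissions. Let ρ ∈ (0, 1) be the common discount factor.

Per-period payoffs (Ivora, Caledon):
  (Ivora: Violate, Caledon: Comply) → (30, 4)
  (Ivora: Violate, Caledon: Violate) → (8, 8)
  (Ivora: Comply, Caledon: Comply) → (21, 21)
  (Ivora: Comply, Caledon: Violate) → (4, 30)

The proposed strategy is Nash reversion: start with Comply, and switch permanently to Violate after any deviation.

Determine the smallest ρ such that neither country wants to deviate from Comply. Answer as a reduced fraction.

9/22

Cooperation forever yields 21 each period: 21/(1−ρ).
Deviating yields 30 once, then 8 forever: 30 + 8ρ/(1−ρ).
No profitable deviation requires 21/(1−ρ) ≥ 30 + 8ρ/(1−ρ).
Multiplying by (1−ρ): 21 ≥ 30(1−ρ) + 8ρ = 30 − 22ρ.
So 22ρ ≥ 9, i.e. ρ ≥ 9/22.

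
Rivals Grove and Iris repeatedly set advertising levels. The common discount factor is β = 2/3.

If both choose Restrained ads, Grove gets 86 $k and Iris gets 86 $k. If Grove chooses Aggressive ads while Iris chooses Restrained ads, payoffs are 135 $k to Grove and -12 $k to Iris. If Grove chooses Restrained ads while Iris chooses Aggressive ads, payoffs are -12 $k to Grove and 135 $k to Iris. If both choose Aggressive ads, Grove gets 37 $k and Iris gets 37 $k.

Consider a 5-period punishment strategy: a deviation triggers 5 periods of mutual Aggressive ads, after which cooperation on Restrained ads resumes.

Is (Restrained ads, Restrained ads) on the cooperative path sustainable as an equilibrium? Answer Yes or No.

IC: β+…+β^5 ≥ (135−86)/(86−37) = 1.
At β = 2/3: partial sum = 1.7366 ≥ 1.0000. Cooperation sustainable.

Yes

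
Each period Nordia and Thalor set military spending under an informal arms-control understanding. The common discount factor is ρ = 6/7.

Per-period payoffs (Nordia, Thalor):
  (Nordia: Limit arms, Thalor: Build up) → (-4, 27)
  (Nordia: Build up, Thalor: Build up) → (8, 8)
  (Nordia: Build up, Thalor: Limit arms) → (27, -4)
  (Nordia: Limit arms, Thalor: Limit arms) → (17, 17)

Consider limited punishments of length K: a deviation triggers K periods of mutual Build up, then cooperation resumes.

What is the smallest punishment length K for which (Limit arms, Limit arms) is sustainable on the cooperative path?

2

No profitable deviation requires (17−8)(ρ+…+ρ^K) ≥ 27−17, i.e. ρ+…+ρ^K ≥ 10/9 ≈ 1.1111.
With ρ = 6/7, the partial sums are K=1: 0.8571, K=2: 1.5918.
K = 2 is the first length at which the sum reaches 1.1111.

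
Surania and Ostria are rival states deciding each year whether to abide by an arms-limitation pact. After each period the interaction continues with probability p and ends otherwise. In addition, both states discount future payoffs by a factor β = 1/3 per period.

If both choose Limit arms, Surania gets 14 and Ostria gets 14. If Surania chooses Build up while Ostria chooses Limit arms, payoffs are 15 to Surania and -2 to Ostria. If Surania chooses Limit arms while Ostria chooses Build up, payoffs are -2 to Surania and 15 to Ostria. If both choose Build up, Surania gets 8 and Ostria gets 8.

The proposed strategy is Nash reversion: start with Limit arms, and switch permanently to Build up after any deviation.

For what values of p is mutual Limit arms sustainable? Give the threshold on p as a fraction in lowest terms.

Expected continuation weight on next period's payoff is β·p = 1/3·p, which plays the role of the discount factor.
Cooperation requires 1/3·p ≥ (15−14)/(15−8) = 1/7, hence p ≥ 3/7.

3/7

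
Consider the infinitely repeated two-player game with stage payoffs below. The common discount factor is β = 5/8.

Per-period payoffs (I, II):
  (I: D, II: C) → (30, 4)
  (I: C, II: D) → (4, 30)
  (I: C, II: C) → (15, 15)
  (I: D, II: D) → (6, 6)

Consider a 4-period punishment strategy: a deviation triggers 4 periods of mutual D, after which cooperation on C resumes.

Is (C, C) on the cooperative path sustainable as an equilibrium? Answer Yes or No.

No

Comparing payoff streams over the 5 periods until play realigns: cooperate → 15(1+β+…+β^4); deviate → 30 + 6(β+…+β^4).
Cooperation is sustained iff (15−6)(β+…+β^4) ≥ 30−15.
β+…+β^4 = 5/8·(1−(5/8)^4)/(1−5/8) = 1.4124, and (30−15)/(15−6) = 1.6667.
1.4124 < 1.6667, so cooperation is not sustainable.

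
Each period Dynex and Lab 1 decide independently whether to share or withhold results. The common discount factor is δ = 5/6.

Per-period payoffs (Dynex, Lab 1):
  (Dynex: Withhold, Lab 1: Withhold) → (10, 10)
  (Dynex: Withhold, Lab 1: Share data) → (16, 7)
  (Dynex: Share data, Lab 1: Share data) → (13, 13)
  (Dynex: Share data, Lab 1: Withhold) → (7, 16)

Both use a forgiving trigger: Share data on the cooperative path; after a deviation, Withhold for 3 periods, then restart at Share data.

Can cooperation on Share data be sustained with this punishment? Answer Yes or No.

Yes

A one-shot deviation gives 16 now, then 10 for 3 periods, then back to 13.
Gain from deviating: (16−13) today; loss: (13−10) in each of the next 3 periods.
No-deviation condition: (13−10)(δ+…+δ^3) ≥ 16−13, i.e. δ+…+δ^3 ≥ 1.
At δ = 5/6: δ+…+δ^3 = 2.1065 ≥ 1.0000.
So cooperation is sustainable.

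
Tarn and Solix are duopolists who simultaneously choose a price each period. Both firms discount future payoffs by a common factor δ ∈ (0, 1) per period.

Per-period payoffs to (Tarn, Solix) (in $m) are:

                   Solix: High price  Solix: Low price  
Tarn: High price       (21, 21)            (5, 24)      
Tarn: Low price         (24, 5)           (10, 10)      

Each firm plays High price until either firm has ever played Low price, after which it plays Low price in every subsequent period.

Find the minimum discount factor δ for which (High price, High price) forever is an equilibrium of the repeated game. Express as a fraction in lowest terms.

3/14

Cooperation forever yields 21 each period: 21/(1−δ).
Deviating yields 24 once, then 10 forever: 24 + 10δ/(1−δ).
No profitable deviation requires 21/(1−δ) ≥ 24 + 10δ/(1−δ).
Multiplying by (1−δ): 21 ≥ 24(1−δ) + 10δ = 24 − 14δ.
So 14δ ≥ 3, i.e. δ ≥ 3/14.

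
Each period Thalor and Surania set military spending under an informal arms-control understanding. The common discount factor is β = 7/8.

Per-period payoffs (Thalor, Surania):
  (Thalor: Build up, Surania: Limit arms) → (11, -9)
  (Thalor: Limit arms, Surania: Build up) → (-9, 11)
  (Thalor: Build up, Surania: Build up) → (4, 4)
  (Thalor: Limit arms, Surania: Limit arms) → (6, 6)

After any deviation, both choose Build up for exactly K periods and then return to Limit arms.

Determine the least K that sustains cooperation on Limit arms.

No profitable deviation requires (6−4)(β+…+β^K) ≥ 11−6, i.e. β+…+β^K ≥ 5/2 ≈ 2.5000.
With β = 7/8, the partial sums are K=1: 0.8750, K=2: 1.6406, K=3: 2.3105, K=4: 2.8967.
K = 4 is the first length at which the sum reaches 2.5000.

4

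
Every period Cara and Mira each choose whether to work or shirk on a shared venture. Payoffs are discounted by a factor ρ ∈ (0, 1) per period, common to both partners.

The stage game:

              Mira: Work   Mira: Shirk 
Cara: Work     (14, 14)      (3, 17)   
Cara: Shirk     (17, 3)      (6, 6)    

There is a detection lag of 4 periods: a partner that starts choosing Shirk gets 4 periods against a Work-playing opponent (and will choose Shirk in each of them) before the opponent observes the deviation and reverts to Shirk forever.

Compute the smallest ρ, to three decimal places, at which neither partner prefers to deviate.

A deviator earns 17 for 4 periods, then 6 forever; cooperating earns 14 forever. Multiplying the IC by (1−ρ):
14 ≥ 17(1−ρ^4) + 6ρ^4, so 11·ρ^4 ≥ 3 and ρ^4 ≥ 3/11.
ρ ≥ (3/11)^(1/4) ≈ 0.723.

0.723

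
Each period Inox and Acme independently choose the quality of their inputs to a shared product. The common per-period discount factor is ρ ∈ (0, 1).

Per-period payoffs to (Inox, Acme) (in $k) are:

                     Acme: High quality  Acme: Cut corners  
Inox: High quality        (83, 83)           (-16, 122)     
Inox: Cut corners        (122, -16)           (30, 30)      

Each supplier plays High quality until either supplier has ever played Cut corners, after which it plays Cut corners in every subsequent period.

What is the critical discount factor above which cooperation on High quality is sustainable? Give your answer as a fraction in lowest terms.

One-period gain from deviating is 122 − 83 = 39. The loss is 83 − 30 = 53 in every subsequent period, with present value 53·ρ/(1−ρ).
Deviation is unprofitable when 53·ρ/(1−ρ) ≥ 39, i.e. ρ/(1−ρ) ≥ 39/53.
Equivalently ρ ≥ 39/(39+53) = 39/92.

39/92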